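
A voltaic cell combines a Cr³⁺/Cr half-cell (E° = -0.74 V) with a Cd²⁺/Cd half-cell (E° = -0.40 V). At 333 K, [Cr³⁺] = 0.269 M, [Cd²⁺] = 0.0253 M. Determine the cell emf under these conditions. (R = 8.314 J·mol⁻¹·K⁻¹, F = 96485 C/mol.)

The Cd²⁺/Cd couple has the higher reduction potential and acts as the cathode, so E°_cell = -0.40 − (-0.74) = 0.34 V.
Balancing electrons gives n = 6; the reaction quotient is Q = [Cr³⁺]^2/[Cd²⁺]^3 = 4470.
E = E° − (RT/nF) ln Q = 0.34 − (8.314×333)/(6×96485) × (8.405) = 0.340 − 0.040 = 0.300 V.

0.300 V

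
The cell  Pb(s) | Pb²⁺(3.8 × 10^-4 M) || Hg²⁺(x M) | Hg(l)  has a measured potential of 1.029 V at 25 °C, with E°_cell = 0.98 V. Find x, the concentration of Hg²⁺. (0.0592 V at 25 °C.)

0.017 M

From the Nernst equation, log Q = n(E° − E)/0.0592 = 2(0.98 − 1.029)/0.0592 = -1.655, so Q = 0.0221.
With Q = [Pb²⁺]/[Hg²⁺] and the known concentrations, [Hg²⁺] in the denominator gives [Hg²⁺] = 0.017 M.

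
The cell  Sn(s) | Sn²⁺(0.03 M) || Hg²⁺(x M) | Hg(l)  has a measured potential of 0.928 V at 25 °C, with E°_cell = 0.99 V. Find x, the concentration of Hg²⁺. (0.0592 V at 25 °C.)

From the Nernst equation, log Q = n(E° − E)/0.0592 = 2(0.99 − 0.928)/0.0592 = 2.095, so Q = 124.
With Q = [Sn²⁺]/[Hg²⁺] and the known concentrations, [Hg²⁺] in the denominator gives [Hg²⁺] = 2.4 × 10^-4 M.

2.4 × 10^-4 M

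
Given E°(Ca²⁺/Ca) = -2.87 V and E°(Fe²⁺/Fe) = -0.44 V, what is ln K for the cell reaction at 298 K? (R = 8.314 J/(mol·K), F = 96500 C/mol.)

E°_cell = -0.44 − (-2.87) = 2.43 V, with n = 2 electrons transferred.
At equilibrium E = 0, so the Nernst equation gives ln K = nFE°/RT = (2)(96500)(2.43)/((8.314)(298)) = 189.29.

ln K = 189.3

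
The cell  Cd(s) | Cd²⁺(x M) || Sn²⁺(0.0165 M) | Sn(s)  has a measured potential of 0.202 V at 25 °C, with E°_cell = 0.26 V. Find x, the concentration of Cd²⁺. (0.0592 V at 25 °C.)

1.5 M

From the Nernst equation, log Q = n(E° − E)/0.0592 = 2(0.26 − 0.202)/0.0592 = 1.959, so Q = 91.1.
With Q = [Cd²⁺]/[Sn²⁺] and the known concentrations, [Cd²⁺] in the numerator gives [Cd²⁺] = 1.5 M.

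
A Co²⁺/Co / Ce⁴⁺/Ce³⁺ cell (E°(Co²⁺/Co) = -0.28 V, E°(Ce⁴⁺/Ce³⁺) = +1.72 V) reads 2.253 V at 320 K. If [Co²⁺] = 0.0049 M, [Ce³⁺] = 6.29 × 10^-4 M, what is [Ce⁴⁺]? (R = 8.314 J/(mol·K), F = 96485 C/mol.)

From the Nernst equation, ln Q = nF(E° − E)/RT = 2×96485×(2.00 − 2.253)/(8.314×320) = -18.351, so Q = 1.07 × 10^-8.
With Q = [Co²⁺]·[Ce³⁺]^2/[Ce⁴⁺]^2 and the known concentrations, [Ce⁴⁺]^2 in the denominator gives [Ce⁴⁺] = 0.43 M.

0.43 M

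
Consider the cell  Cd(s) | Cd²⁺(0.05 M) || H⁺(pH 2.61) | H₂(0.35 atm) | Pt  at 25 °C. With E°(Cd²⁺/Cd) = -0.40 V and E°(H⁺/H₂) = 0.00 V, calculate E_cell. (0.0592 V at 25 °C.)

The hydrogen couple is the cathode, so E°_cell = 0.40 V; n = 2.
[H⁺] = 10^(−2.61) = 0.0025 M, and Q = [Cd²⁺]·P(H₂) / [H⁺]^2 = 2900.
E = E° − (0.0592/2) log Q = 0.40 − (0.0592/2)(3.463) = 0.297 V.

0.30 V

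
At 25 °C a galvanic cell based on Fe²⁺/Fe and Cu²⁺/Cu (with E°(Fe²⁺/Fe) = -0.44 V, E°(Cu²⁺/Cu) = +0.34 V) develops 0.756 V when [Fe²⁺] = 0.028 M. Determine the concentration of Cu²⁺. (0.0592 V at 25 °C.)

From the Nernst equation, log Q = n(E° − E)/0.0592 = 2(0.78 − 0.756)/0.0592 = 0.811, so Q = 6.47.
With Q = [Fe²⁺]/[Cu²⁺] and the known concentrations, [Cu²⁺] in the denominator gives [Cu²⁺] = 0.0043 M.

0.0043 M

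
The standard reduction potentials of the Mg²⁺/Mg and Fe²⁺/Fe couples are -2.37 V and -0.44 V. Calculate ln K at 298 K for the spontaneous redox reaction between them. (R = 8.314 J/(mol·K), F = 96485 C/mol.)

ln K = 150.3

E°_cell = -0.44 − (-2.37) = 1.93 V, with n = 2 electrons transferred.
At equilibrium E = 0, so the Nernst equation gives ln K = nFE°/RT = (2)(96485)(1.93)/((8.314)(298)) = 150.32.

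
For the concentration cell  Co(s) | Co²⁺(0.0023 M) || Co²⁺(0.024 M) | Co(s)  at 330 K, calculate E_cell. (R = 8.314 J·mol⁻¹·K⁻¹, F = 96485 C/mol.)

Both half-cells are Co²⁺/Co, so E°_cell = 0. The concentrated side is the cathode; the cell reaction moves Co²⁺ from high to low concentration with n = 2.
Q = [Co²⁺]_dilute/[Co²⁺]_conc = 0.0023/0.024 = 0.0958.
E = 0 − (RT/nF) ln Q = −((8.314×330)/(2×96485))(-2.345) = 0.0333 V.

0.033 V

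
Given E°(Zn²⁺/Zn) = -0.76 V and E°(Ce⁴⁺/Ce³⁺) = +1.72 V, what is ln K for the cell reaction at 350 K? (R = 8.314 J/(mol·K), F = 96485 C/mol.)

ln K = 164.5

E°_cell = +1.72 − (-0.76) = 2.48 V, with n = 2 electrons transferred.
At equilibrium E = 0, so the Nernst equation gives ln K = nFE°/RT = (2)(96485)(2.48)/((8.314)(350)) = 164.46.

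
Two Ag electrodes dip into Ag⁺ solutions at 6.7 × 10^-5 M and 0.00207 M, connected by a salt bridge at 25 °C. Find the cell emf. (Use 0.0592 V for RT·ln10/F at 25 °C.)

Both half-cells are Ag⁺/Ag, so E°_cell = 0. The concentrated side is the cathode; the cell reaction moves Ag⁺ from high to low concentration with n = 1.
Q = [Ag⁺]_dilute/[Ag⁺]_conc = 6.7 × 10^-5/0.00207 = 0.0324.
E = 0 − (0.0592/1) log Q = −(0.0592/1)(-1.490) = 0.0882 V.

0.088 V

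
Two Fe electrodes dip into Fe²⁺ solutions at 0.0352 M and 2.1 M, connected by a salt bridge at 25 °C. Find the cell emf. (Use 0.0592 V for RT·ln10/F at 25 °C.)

Both half-cells are Fe²⁺/Fe, so E°_cell = 0. The concentrated side is the cathode; the cell reaction moves Fe²⁺ from high to low concentration with n = 2.
Q = [Fe²⁺]_dilute/[Fe²⁺]_conc = 0.0352/2.1 = 0.0168.
E = 0 − (0.0592/2) log Q = −(0.0592/2)(-1.776) = 0.0526 V.

0.053 V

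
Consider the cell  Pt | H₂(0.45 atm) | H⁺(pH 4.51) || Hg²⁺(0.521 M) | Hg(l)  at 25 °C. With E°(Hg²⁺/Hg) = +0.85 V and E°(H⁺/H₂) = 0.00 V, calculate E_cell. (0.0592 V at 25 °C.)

The Hg²⁺/Hg couple is the cathode, so E°_cell = 0.85 V; n = 2.
[H⁺] = 10^(−4.51) = 3.1 × 10^-5 M, and Q = [H⁺]^2 / ([Hg²⁺]·P(H₂)) = 4.07 × 10^-9.
E = E° − (0.0592/2) log Q = 0.85 − (0.0592/2)(-8.390) = 1.098 V.

1.10 V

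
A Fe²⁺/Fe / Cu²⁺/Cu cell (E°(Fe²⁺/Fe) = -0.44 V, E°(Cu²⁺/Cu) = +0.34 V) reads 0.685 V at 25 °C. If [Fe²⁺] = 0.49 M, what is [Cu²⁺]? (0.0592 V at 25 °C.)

3 × 10^-4 M

From the Nernst equation, log Q = n(E° − E)/0.0592 = 2(0.78 − 0.685)/0.0592 = 3.209, so Q = 1620.
With Q = [Fe²⁺]/[Cu²⁺] and the known concentrations, [Cu²⁺] in the denominator gives [Cu²⁺] = 3 × 10^-4 M.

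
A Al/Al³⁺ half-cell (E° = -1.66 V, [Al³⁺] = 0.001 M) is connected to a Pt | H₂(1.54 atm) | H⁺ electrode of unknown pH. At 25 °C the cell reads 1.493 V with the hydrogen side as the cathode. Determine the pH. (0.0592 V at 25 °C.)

E°_cell = 1.66 V and n = 6.
log Q = n(E° − E)/0.0592 = 6×(1.66 − 1.493)/0.0592 = 16.926.
With Q = [Al³⁺]^2·P(H₂)^3 / [H⁺]^6, solving for [H⁺] gives log[H⁺] = -3.727, so pH = 3.73.

pH = 3.73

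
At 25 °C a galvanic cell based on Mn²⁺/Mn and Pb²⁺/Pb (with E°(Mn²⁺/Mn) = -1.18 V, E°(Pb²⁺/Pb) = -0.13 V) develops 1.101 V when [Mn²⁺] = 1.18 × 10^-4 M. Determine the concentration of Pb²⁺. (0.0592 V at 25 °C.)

From the Nernst equation, log Q = n(E° − E)/0.0592 = 2(1.05 − 1.101)/0.0592 = -1.723, so Q = 0.0189.
With Q = [Mn²⁺]/[Pb²⁺] and the known concentrations, [Pb²⁺] in the denominator gives [Pb²⁺] = 0.0062 M.

0.0062 M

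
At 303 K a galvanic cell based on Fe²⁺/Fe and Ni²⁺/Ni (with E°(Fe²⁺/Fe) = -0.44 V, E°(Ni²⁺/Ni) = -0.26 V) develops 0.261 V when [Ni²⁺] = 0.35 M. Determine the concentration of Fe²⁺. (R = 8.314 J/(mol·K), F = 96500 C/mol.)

7.1 × 10^-4 M

From the Nernst equation, ln Q = nF(E° − E)/RT = 2×96500×(0.18 − 0.261)/(8.314×303) = -6.206, so Q = 0.00202.
With Q = [Fe²⁺]/[Ni²⁺] and the known concentrations, [Fe²⁺] in the numerator gives [Fe²⁺] = 7.1 × 10^-4 M.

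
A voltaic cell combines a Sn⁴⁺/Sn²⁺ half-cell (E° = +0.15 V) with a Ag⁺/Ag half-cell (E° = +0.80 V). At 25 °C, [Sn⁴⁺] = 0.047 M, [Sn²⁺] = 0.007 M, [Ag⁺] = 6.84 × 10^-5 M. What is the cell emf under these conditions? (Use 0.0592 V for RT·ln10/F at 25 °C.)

The Ag⁺/Ag couple has the higher reduction potential and acts as the cathode, so E°_cell = +0.80 − (+0.15) = 0.65 V.
Balancing electrons gives n = 2; the reaction quotient is Q = [Sn⁴⁺]/([Sn²⁺]·[Ag⁺]^2) = 1.44 × 10^9.
At 25 °C, E = E° − (0.0592/n) log Q = 0.65 − (0.0592/2)(9.157) = 0.650 − 0.271 = 0.379 V.

0.379 V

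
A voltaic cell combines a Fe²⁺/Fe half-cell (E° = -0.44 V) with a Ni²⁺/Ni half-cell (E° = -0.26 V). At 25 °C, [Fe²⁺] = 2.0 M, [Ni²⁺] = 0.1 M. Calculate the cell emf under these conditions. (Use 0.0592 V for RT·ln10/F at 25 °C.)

The Ni²⁺/Ni couple has the higher reduction potential and acts as the cathode, so E°_cell = -0.26 − (-0.44) = 0.18 V.
Balancing electrons gives n = 2; the reaction quotient is Q = [Fe²⁺]/[Ni²⁺] = 20.0.
At 25 °C, E = E° − (0.0592/n) log Q = 0.18 − (0.0592/2)(1.301) = 0.180 − 0.039 = 0.141 V.

0.141 V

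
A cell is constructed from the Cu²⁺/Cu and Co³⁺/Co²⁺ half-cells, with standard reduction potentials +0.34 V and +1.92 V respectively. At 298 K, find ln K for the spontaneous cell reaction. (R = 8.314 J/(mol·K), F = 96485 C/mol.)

ln K = 123.1

E°_cell = +1.92 − (+0.34) = 1.58 V, with n = 2 electrons transferred.
At equilibrium E = 0, so the Nernst equation gives ln K = nFE°/RT = (2)(96485)(1.58)/((8.314)(298)) = 123.06.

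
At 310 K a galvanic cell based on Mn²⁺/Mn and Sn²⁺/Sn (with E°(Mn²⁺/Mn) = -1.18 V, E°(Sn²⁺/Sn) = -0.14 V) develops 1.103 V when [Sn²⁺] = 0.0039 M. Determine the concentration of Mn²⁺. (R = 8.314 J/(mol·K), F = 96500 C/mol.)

From the Nernst equation, ln Q = nF(E° − E)/RT = 2×96500×(1.04 − 1.103)/(8.314×310) = -4.718, so Q = 0.00894.
With Q = [Mn²⁺]/[Sn²⁺] and the known concentrations, [Mn²⁺] in the numerator gives [Mn²⁺] = 3.5 × 10^-5 M.

3.5 × 10^-5 M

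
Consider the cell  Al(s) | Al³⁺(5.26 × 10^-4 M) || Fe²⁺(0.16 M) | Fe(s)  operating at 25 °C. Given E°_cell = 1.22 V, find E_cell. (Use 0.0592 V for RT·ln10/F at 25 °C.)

Balancing electrons gives n = 6; the reaction quotient is Q = [Al³⁺]^2/[Fe²⁺]^3 = 6.75 × 10^-5.
At 25 °C, E = E° − (0.0592/n) log Q = 1.22 − (0.0592/6)(-4.170) = 1.220 + 0.041 = 1.261 V.

1.26 V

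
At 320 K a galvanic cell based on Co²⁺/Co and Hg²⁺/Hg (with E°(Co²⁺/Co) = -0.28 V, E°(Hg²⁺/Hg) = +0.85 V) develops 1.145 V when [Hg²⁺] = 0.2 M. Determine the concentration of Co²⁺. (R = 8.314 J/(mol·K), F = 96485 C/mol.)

0.067 M

From the Nernst equation, ln Q = nF(E° − E)/RT = 2×96485×(1.13 − 1.145)/(8.314×320) = -1.088, so Q = 0.337.
With Q = [Co²⁺]/[Hg²⁺] and the known concentrations, [Co²⁺] in the numerator gives [Co²⁺] = 0.067 M.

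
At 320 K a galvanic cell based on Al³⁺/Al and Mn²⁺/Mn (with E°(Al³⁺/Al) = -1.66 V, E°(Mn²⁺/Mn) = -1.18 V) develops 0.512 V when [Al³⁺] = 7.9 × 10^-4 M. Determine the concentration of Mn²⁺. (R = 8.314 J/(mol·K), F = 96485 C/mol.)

0.087 M

From the Nernst equation, ln Q = nF(E° − E)/RT = 6×96485×(0.48 − 0.512)/(8.314×320) = -6.963, so Q = 9.46 × 10^-4.
With Q = [Al³⁺]^2/[Mn²⁺]^3 and the known concentrations, [Mn²⁺]^3 in the denominator gives [Mn²⁺] = 0.087 M.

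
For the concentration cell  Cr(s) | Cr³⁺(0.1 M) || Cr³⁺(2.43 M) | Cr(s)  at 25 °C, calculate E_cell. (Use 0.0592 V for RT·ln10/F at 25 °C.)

Both half-cells are Cr³⁺/Cr, so E°_cell = 0. The concentrated side is the cathode; the cell reaction moves Cr³⁺ from high to low concentration with n = 3.
Q = [Cr³⁺]_dilute/[Cr³⁺]_conc = 0.1/2.43 = 0.0412.
E = 0 − (0.0592/3) log Q = −(0.0592/3)(-1.386) = 0.0274 V.

0.027 V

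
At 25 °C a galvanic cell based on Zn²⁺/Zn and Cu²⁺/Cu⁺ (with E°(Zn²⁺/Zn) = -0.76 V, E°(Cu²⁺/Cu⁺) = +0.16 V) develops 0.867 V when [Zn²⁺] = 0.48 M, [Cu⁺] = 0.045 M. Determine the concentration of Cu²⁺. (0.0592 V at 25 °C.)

From the Nernst equation, log Q = n(E° − E)/0.0592 = 2(0.92 − 0.867)/0.0592 = 1.791, so Q = 61.7.
With Q = [Zn²⁺]·[Cu⁺]^2/[Cu²⁺]^2 and the known concentrations, [Cu²⁺]^2 in the denominator gives [Cu²⁺] = 0.004 M.

0.004 M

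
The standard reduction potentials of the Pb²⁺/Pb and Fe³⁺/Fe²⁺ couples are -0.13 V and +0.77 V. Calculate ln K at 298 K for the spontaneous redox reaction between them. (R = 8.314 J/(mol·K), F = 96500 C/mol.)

E°_cell = +0.77 − (-0.13) = 0.90 V, with n = 2 electrons transferred.
At equilibrium E = 0, so the Nernst equation gives ln K = nFE°/RT = (2)(96500)(0.90)/((8.314)(298)) = 70.11.

ln K = 70.1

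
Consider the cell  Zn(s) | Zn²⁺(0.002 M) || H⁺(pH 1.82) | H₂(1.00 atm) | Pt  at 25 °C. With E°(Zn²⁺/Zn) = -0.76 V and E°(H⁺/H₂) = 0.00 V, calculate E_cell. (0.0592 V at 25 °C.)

The hydrogen couple is the cathode, so E°_cell = 0.76 V; n = 2.
[H⁺] = 10^(−1.82) = 0.015 M, and Q = [Zn²⁺]·P(H₂) / [H⁺]^2 = 8.73.
E = E° − (0.0592/2) log Q = 0.76 − (0.0592/2)(0.941) = 0.732 V.

0.73 V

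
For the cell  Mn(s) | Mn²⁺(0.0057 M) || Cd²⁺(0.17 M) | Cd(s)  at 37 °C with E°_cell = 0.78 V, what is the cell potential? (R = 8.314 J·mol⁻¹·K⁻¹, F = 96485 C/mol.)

Balancing electrons gives n = 2; the reaction quotient is Q = [Mn²⁺]/[Cd²⁺] = 0.0335.
E = E° − (RT/nF) ln Q = 0.78 − (8.314×310)/(2×96485) × (-3.395) = 0.780 + 0.045 = 0.825 V.

0.825 V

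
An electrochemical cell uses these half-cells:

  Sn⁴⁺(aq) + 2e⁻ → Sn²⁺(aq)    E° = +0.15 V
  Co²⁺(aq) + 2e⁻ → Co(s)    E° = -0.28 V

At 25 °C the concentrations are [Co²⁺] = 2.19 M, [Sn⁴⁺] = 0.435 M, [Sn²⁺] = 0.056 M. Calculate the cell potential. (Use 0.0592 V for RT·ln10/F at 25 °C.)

0.446 V

The Sn⁴⁺/Sn²⁺ couple has the higher reduction potential and acts as the cathode, so E°_cell = +0.15 − (-0.28) = 0.43 V.
Balancing electrons gives n = 2; the reaction quotient is Q = [Co²⁺]·[Sn²⁺]/[Sn⁴⁺] = 0.282.
At 25 °C, E = E° − (0.0592/n) log Q = 0.43 − (0.0592/2)(-0.550) = 0.430 + 0.016 = 0.446 V.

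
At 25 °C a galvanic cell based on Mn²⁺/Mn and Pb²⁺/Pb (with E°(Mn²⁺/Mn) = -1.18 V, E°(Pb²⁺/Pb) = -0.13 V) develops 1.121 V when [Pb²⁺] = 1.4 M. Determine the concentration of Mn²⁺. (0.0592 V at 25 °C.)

From the Nernst equation, log Q = n(E° − E)/0.0592 = 2(1.05 − 1.121)/0.0592 = -2.399, so Q = 0.00399.
With Q = [Mn²⁺]/[Pb²⁺] and the known concentrations, [Mn²⁺] in the numerator gives [Mn²⁺] = 0.0056 M.

0.0056 M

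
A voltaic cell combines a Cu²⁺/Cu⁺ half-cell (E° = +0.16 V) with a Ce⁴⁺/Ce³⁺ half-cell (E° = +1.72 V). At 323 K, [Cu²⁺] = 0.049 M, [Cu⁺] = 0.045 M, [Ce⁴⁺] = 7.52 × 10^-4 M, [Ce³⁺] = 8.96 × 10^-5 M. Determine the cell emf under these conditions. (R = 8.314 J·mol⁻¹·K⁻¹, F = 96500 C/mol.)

The Ce⁴⁺/Ce³⁺ couple has the higher reduction potential and acts as the cathode, so E°_cell = +1.72 − (+0.16) = 1.56 V.
Balancing electrons gives n = 1; the reaction quotient is Q = [Cu²⁺]·[Ce³⁺]/([Cu⁺]·[Ce⁴⁺]) = 0.130.
E = E° − (RT/nF) ln Q = 1.56 − (8.314×323)/(1×96500) × (-2.042) = 1.560 + 0.057 = 1.617 V.

1.62 V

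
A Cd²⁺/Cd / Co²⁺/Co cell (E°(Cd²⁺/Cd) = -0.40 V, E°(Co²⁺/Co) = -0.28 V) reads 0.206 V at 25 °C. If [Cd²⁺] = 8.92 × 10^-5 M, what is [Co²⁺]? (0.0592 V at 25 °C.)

From the Nernst equation, log Q = n(E° − E)/0.0592 = 2(0.12 − 0.206)/0.0592 = -2.905, so Q = 0.00124.
With Q = [Cd²⁺]/[Co²⁺] and the known concentrations, [Co²⁺] in the denominator gives [Co²⁺] = 0.072 M.

0.072 M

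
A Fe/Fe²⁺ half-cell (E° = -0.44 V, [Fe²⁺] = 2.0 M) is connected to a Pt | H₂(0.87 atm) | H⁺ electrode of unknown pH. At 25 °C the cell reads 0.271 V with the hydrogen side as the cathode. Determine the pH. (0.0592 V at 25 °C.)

E°_cell = 0.44 V and n = 2.
log Q = n(E° − E)/0.0592 = 2×(0.44 − 0.271)/0.0592 = 5.709.
With Q = [Fe²⁺]·P(H₂) / [H⁺]^2, solving for [H⁺] gives log[H⁺] = -2.734, so pH = 2.73.

pH = 2.73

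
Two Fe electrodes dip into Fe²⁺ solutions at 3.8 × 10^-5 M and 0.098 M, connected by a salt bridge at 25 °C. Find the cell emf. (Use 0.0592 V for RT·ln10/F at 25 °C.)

Both half-cells are Fe²⁺/Fe, so E°_cell = 0. The concentrated side is the cathode; the cell reaction moves Fe²⁺ from high to low concentration with n = 2.
Q = [Fe²⁺]_dilute/[Fe²⁺]_conc = 3.8 × 10^-5/0.098 = 3.88 × 10^-4.
E = 0 − (0.0592/2) log Q = −(0.0592/2)(-3.411) = 0.1010 V.

0.10 V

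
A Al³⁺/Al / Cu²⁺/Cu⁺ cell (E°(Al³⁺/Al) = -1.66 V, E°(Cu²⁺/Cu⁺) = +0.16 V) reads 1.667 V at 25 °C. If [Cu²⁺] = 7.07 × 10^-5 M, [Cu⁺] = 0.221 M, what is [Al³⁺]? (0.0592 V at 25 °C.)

From the Nernst equation, log Q = n(E° − E)/0.0592 = 3(1.82 − 1.667)/0.0592 = 7.753, so Q = 5.67 × 10^7.
With Q = [Al³⁺]·[Cu⁺]^3/[Cu²⁺]^3 and the known concentrations, [Al³⁺] in the numerator gives [Al³⁺] = 0.0019 M.

0.0019 M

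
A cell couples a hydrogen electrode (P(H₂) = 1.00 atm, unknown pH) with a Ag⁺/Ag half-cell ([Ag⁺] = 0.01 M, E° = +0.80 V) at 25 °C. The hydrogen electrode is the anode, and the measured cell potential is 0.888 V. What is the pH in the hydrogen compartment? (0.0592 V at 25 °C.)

pH = 3.49

E°_cell = 0.80 V and n = 2.
log Q = n(E° − E)/0.0592 = 2×(0.80 − 0.888)/0.0592 = -2.973.
With Q = [H⁺]^2 / ([Ag⁺]^2·P(H₂)), solving for [H⁺] gives log[H⁺] = -3.486, so pH = 3.49.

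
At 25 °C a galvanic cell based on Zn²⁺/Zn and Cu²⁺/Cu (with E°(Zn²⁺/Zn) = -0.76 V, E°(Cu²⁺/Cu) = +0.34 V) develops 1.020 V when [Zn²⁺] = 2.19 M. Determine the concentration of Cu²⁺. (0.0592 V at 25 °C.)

From the Nernst equation, log Q = n(E° − E)/0.0592 = 2(1.10 − 1.020)/0.0592 = 2.703, so Q = 504.
With Q = [Zn²⁺]/[Cu²⁺] and the known concentrations, [Cu²⁺] in the denominator gives [Cu²⁺] = 0.0043 M.

0.0043 M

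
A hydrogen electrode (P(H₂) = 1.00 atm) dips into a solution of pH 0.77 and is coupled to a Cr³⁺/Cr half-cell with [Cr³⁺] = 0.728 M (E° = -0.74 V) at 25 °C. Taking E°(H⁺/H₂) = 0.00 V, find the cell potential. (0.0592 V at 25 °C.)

The hydrogen couple is the cathode, so E°_cell = 0.74 V; n = 6.
[H⁺] = 10^(−0.77) = 0.17 M, and Q = [Cr³⁺]^2·P(H₂)^3 / [H⁺]^6 = 2.21 × 10^4.
E = E° − (0.0592/6) log Q = 0.74 − (0.0592/6)(4.344) = 0.697 V.

0.70 V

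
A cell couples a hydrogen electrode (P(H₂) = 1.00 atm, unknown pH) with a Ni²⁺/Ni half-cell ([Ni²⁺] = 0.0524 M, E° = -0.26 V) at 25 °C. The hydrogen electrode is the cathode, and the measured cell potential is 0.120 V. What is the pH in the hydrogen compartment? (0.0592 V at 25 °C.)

pH = 3.01

E°_cell = 0.26 V and n = 2.
log Q = n(E° − E)/0.0592 = 2×(0.26 − 0.120)/0.0592 = 4.730.
With Q = [Ni²⁺]·P(H₂) / [H⁺]^2, solving for [H⁺] gives log[H⁺] = -3.005, so pH = 3.01.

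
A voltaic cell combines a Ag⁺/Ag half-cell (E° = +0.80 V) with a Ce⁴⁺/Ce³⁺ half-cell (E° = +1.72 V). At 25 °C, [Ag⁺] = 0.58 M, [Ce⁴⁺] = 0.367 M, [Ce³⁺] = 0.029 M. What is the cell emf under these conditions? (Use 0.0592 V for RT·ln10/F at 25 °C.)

The Ce⁴⁺/Ce³⁺ couple has the higher reduction potential and acts as the cathode, so E°_cell = +1.72 − (+0.80) = 0.92 V.
Balancing electrons gives n = 1; the reaction quotient is Q = [Ag⁺]·[Ce³⁺]/[Ce⁴⁺] = 0.0458.
At 25 °C, E = E° − (0.0592/n) log Q = 0.92 − (0.0592/1)(-1.339) = 0.920 + 0.079 = 0.999 V.

0.999 V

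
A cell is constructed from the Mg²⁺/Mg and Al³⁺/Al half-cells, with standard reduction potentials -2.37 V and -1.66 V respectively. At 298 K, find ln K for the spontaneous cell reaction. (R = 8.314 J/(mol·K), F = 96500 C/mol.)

ln K = 165.9

E°_cell = -1.66 − (-2.37) = 0.71 V, with n = 6 electrons transferred.
At equilibrium E = 0, so the Nernst equation gives ln K = nFE°/RT = (6)(96500)(0.71)/((8.314)(298)) = 165.92.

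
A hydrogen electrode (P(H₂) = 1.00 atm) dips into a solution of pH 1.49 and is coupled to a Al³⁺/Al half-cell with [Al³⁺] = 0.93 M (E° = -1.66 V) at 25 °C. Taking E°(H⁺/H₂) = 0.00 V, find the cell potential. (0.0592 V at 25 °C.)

1.57 V

The hydrogen couple is the cathode, so E°_cell = 1.66 V; n = 6.
[H⁺] = 10^(−1.49) = 0.032 M, and Q = [Al³⁺]^2·P(H₂)^3 / [H⁺]^6 = 7.53 × 10^8.
E = E° − (0.0592/6) log Q = 1.66 − (0.0592/6)(8.877) = 1.572 V.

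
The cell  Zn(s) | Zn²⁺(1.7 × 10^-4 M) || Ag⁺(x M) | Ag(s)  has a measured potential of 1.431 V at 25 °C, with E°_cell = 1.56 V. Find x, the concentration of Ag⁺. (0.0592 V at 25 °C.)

8.6 × 10^-5 M

From the Nernst equation, log Q = n(E° − E)/0.0592 = 2(1.56 − 1.431)/0.0592 = 4.358, so Q = 2.28 × 10^4.
With Q = [Zn²⁺]/[Ag⁺]^2 and the known concentrations, [Ag⁺]^2 in the denominator gives [Ag⁺] = 8.6 × 10^-5 M.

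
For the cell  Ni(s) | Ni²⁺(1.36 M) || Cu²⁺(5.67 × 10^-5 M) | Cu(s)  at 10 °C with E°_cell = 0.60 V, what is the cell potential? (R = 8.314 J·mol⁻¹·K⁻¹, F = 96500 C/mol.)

0.477 V

Balancing electrons gives n = 2; the reaction quotient is Q = [Ni²⁺]/[Cu²⁺] = 2.4 × 10^4.
E = E° − (RT/nF) ln Q = 0.60 − (8.314×283)/(2×96500) × (10.085) = 0.600 − 0.123 = 0.477 V.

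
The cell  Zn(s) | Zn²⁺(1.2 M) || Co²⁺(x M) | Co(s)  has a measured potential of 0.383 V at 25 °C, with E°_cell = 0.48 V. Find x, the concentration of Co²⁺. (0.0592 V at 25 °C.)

6.3 × 10^-4 M

From the Nernst equation, log Q = n(E° − E)/0.0592 = 2(0.48 − 0.383)/0.0592 = 3.277, so Q = 1890.
With Q = [Zn²⁺]/[Co²⁺] and the known concentrations, [Co²⁺] in the denominator gives [Co²⁺] = 6.3 × 10^-4 M.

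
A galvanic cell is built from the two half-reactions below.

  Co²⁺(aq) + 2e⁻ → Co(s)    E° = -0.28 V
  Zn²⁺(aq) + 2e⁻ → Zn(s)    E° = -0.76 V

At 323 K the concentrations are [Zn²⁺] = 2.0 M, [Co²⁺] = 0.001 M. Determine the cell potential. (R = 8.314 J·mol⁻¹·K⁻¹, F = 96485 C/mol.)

The Co²⁺/Co couple has the higher reduction potential and acts as the cathode, so E°_cell = -0.28 − (-0.76) = 0.48 V.
Balancing electrons gives n = 2; the reaction quotient is Q = [Zn²⁺]/[Co²⁺] = 2000.
E = E° − (RT/nF) ln Q = 0.48 − (8.314×323)/(2×96485) × (7.601) = 0.480 − 0.106 = 0.374 V.

0.374 V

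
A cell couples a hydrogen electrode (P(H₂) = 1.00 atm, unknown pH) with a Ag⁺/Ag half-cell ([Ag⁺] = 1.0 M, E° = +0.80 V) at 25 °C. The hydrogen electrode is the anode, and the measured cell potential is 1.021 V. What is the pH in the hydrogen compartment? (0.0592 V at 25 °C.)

E°_cell = 0.80 V and n = 2.
log Q = n(E° − E)/0.0592 = 2×(0.80 − 1.021)/0.0592 = -7.466.
With Q = [H⁺]^2 / ([Ag⁺]^2·P(H₂)), solving for [H⁺] gives log[H⁺] = -3.733, so pH = 3.73.

pH = 3.73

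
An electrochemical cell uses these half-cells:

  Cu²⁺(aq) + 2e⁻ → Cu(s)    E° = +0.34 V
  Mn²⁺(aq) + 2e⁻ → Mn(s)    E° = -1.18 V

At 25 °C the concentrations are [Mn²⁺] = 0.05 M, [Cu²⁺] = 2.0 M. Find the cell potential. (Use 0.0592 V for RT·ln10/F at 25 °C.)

1.57 V

The Cu²⁺/Cu couple has the higher reduction potential and acts as the cathode, so E°_cell = +0.34 − (-1.18) = 1.52 V.
Balancing electrons gives n = 2; the reaction quotient is Q = [Mn²⁺]/[Cu²⁺] = 0.0250.
At 25 °C, E = E° − (0.0592/n) log Q = 1.52 − (0.0592/2)(-1.602) = 1.520 + 0.047 = 1.567 V.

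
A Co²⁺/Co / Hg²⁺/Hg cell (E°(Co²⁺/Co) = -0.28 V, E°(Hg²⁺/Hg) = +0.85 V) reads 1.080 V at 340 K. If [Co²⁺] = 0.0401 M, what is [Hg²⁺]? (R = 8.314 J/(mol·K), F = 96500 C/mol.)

From the Nernst equation, ln Q = nF(E° − E)/RT = 2×96500×(1.13 − 1.080)/(8.314×340) = 3.414, so Q = 30.4.
With Q = [Co²⁺]/[Hg²⁺] and the known concentrations, [Hg²⁺] in the denominator gives [Hg²⁺] = 0.0013 M.

0.0013 M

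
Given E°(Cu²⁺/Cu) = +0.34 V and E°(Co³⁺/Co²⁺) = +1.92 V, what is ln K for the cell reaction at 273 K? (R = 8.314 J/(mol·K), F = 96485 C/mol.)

E°_cell = +1.92 − (+0.34) = 1.58 V, with n = 2 electrons transferred.
At equilibrium E = 0, so the Nernst equation gives ln K = nFE°/RT = (2)(96485)(1.58)/((8.314)(273)) = 134.33.

ln K = 134.3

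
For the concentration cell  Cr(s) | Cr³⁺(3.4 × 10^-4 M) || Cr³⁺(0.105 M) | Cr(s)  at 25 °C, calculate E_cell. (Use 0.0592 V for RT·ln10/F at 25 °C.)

0.049 V

Both half-cells are Cr³⁺/Cr, so E°_cell = 0. The concentrated side is the cathode; the cell reaction moves Cr³⁺ from high to low concentration with n = 3.
Q = [Cr³⁺]_dilute/[Cr³⁺]_conc = 3.4 × 10^-4/0.105 = 0.00324.
E = 0 − (0.0592/3) log Q = −(0.0592/3)(-2.490) = 0.0491 V.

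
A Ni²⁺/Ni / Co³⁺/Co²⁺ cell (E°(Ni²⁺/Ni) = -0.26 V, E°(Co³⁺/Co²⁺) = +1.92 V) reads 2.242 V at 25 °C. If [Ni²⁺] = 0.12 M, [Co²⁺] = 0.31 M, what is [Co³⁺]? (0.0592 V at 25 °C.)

1.2 M

From the Nernst equation, log Q = n(E° − E)/0.0592 = 2(2.18 − 2.242)/0.0592 = -2.095, so Q = 0.00804.
With Q = [Ni²⁺]·[Co²⁺]^2/[Co³⁺]^2 and the known concentrations, [Co³⁺]^2 in the denominator gives [Co³⁺] = 1.2 M.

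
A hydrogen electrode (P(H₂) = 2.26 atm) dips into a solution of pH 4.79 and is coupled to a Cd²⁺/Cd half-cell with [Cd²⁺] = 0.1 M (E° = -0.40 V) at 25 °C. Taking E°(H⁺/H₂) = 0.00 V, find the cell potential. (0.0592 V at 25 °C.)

0.14 V

The hydrogen couple is the cathode, so E°_cell = 0.40 V; n = 2.
[H⁺] = 10^(−4.79) = 1.6 × 10^-5 M, and Q = [Cd²⁺]·P(H₂) / [H⁺]^2 = 8.59 × 10^8.
E = E° − (0.0592/2) log Q = 0.40 − (0.0592/2)(8.934) = 0.136 V.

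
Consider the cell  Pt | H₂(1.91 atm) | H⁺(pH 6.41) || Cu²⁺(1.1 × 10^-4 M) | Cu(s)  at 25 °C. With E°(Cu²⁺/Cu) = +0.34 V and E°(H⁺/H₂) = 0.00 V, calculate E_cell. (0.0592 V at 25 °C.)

0.61 V

The Cu²⁺/Cu couple is the cathode, so E°_cell = 0.34 V; n = 2.
[H⁺] = 10^(−6.41) = 3.9 × 10^-7 M, and Q = [H⁺]^2 / ([Cu²⁺]·P(H₂)) = 7.2 × 10^-10.
E = E° − (0.0592/2) log Q = 0.34 − (0.0592/2)(-9.142) = 0.611 V.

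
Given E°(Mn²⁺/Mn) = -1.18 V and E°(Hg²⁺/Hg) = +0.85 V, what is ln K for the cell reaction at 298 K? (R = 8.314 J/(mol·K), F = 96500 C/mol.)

ln K = 158.1

E°_cell = +0.85 − (-1.18) = 2.03 V, with n = 2 electrons transferred.
At equilibrium E = 0, so the Nernst equation gives ln K = nFE°/RT = (2)(96500)(2.03)/((8.314)(298)) = 158.13.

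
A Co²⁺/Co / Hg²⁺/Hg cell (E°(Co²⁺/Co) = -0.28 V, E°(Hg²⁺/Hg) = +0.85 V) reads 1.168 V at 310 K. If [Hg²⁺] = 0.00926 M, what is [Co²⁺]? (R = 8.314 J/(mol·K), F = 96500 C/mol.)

From the Nernst equation, ln Q = nF(E° − E)/RT = 2×96500×(1.13 − 1.168)/(8.314×310) = -2.846, so Q = 0.0581.
With Q = [Co²⁺]/[Hg²⁺] and the known concentrations, [Co²⁺] in the numerator gives [Co²⁺] = 5.4 × 10^-4 M.

5.4 × 10^-4 M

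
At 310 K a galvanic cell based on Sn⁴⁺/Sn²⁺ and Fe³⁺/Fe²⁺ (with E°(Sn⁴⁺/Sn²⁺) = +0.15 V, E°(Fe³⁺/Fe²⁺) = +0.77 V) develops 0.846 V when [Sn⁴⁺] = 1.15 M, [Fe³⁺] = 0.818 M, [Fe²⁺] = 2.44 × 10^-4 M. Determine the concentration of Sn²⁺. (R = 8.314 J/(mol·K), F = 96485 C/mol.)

From the Nernst equation, ln Q = nF(E° − E)/RT = 2×96485×(0.62 − 0.846)/(8.314×310) = -16.921, so Q = 4.48 × 10^-8.
With Q = [Sn⁴⁺]·[Fe²⁺]^2/([Sn²⁺]·[Fe³⁺]^2) and the known concentrations, [Sn²⁺] in the denominator gives [Sn²⁺] = 2.3 M.

2.3 M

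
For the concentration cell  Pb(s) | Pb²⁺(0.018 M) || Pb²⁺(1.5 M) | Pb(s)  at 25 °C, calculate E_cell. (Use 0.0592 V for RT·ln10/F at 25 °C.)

0.057 V

Both half-cells are Pb²⁺/Pb, so E°_cell = 0. The concentrated side is the cathode; the cell reaction moves Pb²⁺ from high to low concentration with n = 2.
Q = [Pb²⁺]_dilute/[Pb²⁺]_conc = 0.018/1.5 = 0.0120.
E = 0 − (0.0592/2) log Q = −(0.0592/2)(-1.921) = 0.0569 V.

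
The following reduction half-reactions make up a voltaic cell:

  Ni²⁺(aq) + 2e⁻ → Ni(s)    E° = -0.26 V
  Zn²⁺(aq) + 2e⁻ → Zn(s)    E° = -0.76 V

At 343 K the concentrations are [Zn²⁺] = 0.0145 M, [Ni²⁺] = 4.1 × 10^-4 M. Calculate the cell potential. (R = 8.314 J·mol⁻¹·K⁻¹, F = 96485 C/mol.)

The Ni²⁺/Ni couple has the higher reduction potential and acts as the cathode, so E°_cell = -0.26 − (-0.76) = 0.50 V.
Balancing electrons gives n = 2; the reaction quotient is Q = [Zn²⁺]/[Ni²⁺] = 35.4.
E = E° − (RT/nF) ln Q = 0.50 − (8.314×343)/(2×96485) × (3.566) = 0.500 − 0.053 = 0.447 V.

0.447 V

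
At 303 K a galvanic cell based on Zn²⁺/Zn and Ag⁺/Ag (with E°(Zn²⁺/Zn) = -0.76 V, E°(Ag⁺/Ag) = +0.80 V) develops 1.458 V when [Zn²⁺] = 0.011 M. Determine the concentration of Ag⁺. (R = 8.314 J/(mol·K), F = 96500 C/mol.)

From the Nernst equation, ln Q = nF(E° − E)/RT = 2×96500×(1.56 − 1.458)/(8.314×303) = 7.815, so Q = 2480.
With Q = [Zn²⁺]/[Ag⁺]^2 and the known concentrations, [Ag⁺]^2 in the denominator gives [Ag⁺] = 0.0021 M.

0.0021 M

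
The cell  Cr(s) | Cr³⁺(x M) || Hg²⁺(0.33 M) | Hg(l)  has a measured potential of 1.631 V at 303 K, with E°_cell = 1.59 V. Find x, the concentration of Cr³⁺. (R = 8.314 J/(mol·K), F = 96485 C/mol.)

From the Nernst equation, ln Q = nF(E° − E)/RT = 6×96485×(1.59 − 1.631)/(8.314×303) = -9.422, so Q = 8.09 × 10^-5.
With Q = [Cr³⁺]^2/[Hg²⁺]^3 and the known concentrations, [Cr³⁺]^2 in the numerator gives [Cr³⁺] = 0.0017 M.

0.0017 M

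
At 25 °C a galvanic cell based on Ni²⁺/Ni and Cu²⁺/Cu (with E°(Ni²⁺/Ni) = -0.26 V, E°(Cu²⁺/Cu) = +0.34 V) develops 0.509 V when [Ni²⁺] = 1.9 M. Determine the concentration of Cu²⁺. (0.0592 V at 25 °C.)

From the Nernst equation, log Q = n(E° − E)/0.0592 = 2(0.60 − 0.509)/0.0592 = 3.074, so Q = 1190.
With Q = [Ni²⁺]/[Cu²⁺] and the known concentrations, [Cu²⁺] in the denominator gives [Cu²⁺] = 0.0016 M.

0.0016 M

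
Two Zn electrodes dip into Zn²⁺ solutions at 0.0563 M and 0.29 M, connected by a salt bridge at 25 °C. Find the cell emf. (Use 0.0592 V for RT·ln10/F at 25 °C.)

Both half-cells are Zn²⁺/Zn, so E°_cell = 0. The concentrated side is the cathode; the cell reaction moves Zn²⁺ from high to low concentration with n = 2.
Q = [Zn²⁺]_dilute/[Zn²⁺]_conc = 0.0563/0.29 = 0.194.
E = 0 − (0.0592/2) log Q = −(0.0592/2)(-0.712) = 0.0211 V.

0.021 V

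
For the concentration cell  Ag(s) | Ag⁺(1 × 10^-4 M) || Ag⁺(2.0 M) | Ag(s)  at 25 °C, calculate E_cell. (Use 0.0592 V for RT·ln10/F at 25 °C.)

0.25 V

Both half-cells are Ag⁺/Ag, so E°_cell = 0. The concentrated side is the cathode; the cell reaction moves Ag⁺ from high to low concentration with n = 1.
Q = [Ag⁺]_dilute/[Ag⁺]_conc = 1 × 10^-4/2.0 = 5 × 10^-5.
E = 0 − (0.0592/1) log Q = −(0.0592/1)(-4.301) = 0.2546 V.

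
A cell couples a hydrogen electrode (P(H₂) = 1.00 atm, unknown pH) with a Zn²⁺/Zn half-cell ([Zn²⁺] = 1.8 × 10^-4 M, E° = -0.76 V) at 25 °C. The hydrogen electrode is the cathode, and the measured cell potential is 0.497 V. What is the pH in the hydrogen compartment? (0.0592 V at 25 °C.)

E°_cell = 0.76 V and n = 2.
log Q = n(E° − E)/0.0592 = 2×(0.76 − 0.497)/0.0592 = 8.885.
With Q = [Zn²⁺]·P(H₂) / [H⁺]^2, solving for [H⁺] gives log[H⁺] = -6.315, so pH = 6.31.

pH = 6.31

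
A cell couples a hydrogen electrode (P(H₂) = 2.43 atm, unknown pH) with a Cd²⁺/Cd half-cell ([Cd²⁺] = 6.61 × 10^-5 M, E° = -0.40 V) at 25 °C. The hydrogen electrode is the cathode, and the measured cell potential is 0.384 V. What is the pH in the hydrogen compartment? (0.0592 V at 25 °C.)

E°_cell = 0.40 V and n = 2.
log Q = n(E° − E)/0.0592 = 2×(0.40 − 0.384)/0.0592 = 0.541.
With Q = [Cd²⁺]·P(H₂) / [H⁺]^2, solving for [H⁺] gives log[H⁺] = -2.167, so pH = 2.17.

pH = 2.17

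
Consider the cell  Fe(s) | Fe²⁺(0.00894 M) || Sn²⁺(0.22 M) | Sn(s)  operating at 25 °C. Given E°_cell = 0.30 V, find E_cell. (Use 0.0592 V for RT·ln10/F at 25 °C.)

Balancing electrons gives n = 2; the reaction quotient is Q = [Fe²⁺]/[Sn²⁺] = 0.0406.
At 25 °C, E = E° − (0.0592/n) log Q = 0.30 − (0.0592/2)(-1.391) = 0.300 + 0.041 = 0.341 V.

0.341 V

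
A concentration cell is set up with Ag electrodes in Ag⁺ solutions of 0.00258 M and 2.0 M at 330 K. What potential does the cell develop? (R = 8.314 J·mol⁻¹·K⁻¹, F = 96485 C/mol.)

0.19 V

Both half-cells are Ag⁺/Ag, so E°_cell = 0. The concentrated side is the cathode; the cell reaction moves Ag⁺ from high to low concentration with n = 1.
Q = [Ag⁺]_dilute/[Ag⁺]_conc = 0.00258/2.0 = 0.00129.
E = 0 − (RT/nF) ln Q = −((8.314×330)/(1×96485))(-6.653) = 0.1892 V.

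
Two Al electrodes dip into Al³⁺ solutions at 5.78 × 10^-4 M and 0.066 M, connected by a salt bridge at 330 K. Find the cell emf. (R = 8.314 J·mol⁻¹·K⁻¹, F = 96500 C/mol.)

0.045 V

Both half-cells are Al³⁺/Al, so E°_cell = 0. The concentrated side is the cathode; the cell reaction moves Al³⁺ from high to low concentration with n = 3.
Q = [Al³⁺]_dilute/[Al³⁺]_conc = 5.78 × 10^-4/0.066 = 0.00876.
E = 0 − (RT/nF) ln Q = −((8.314×330)/(3×96500))(-4.738) = 0.0449 V.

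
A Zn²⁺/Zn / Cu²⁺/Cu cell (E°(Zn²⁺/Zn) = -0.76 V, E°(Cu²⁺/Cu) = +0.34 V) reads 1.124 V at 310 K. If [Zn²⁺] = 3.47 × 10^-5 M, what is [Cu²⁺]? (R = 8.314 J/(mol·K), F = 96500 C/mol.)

2.1 × 10^-4 M

From the Nernst equation, ln Q = nF(E° − E)/RT = 2×96500×(1.10 − 1.124)/(8.314×310) = -1.797, so Q = 0.166.
With Q = [Zn²⁺]/[Cu²⁺] and the known concentrations, [Cu²⁺] in the denominator gives [Cu²⁺] = 2.1 × 10^-4 M.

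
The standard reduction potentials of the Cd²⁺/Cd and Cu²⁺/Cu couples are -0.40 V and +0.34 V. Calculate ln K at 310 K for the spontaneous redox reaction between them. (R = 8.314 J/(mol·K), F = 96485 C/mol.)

ln K = 55.4

E°_cell = +0.34 − (-0.40) = 0.74 V, with n = 2 electrons transferred.
At equilibrium E = 0, so the Nernst equation gives ln K = nFE°/RT = (2)(96485)(0.74)/((8.314)(310)) = 55.41.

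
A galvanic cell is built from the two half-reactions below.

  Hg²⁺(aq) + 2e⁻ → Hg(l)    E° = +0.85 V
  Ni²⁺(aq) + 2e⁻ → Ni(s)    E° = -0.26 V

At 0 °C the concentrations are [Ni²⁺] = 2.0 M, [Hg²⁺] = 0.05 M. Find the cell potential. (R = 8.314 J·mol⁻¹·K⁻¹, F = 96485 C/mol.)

The Hg²⁺/Hg couple has the higher reduction potential and acts as the cathode, so E°_cell = +0.85 − (-0.26) = 1.11 V.
Balancing electrons gives n = 2; the reaction quotient is Q = [Ni²⁺]/[Hg²⁺] = 40.0.
E = E° − (RT/nF) ln Q = 1.11 − (8.314×273)/(2×96485) × (3.689) = 1.110 − 0.043 = 1.067 V.

1.07 V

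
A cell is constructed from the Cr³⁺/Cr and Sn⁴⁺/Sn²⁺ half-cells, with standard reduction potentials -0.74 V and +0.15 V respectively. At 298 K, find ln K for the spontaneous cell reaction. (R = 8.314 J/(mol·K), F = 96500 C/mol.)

ln K = 208.0

E°_cell = +0.15 − (-0.74) = 0.89 V, with n = 6 electrons transferred.
At equilibrium E = 0, so the Nernst equation gives ln K = nFE°/RT = (6)(96500)(0.89)/((8.314)(298)) = 207.99.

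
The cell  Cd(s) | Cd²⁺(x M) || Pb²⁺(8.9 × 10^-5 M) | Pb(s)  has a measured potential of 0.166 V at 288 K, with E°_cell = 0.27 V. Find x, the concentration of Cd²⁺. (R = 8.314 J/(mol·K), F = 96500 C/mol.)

From the Nernst equation, ln Q = nF(E° − E)/RT = 2×96500×(0.27 − 0.166)/(8.314×288) = 8.383, so Q = 4370.
With Q = [Cd²⁺]/[Pb²⁺] and the known concentrations, [Cd²⁺] in the numerator gives [Cd²⁺] = 0.39 M.

0.39 M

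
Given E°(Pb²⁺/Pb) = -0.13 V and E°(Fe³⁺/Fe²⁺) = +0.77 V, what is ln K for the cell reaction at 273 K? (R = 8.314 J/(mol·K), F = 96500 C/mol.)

ln K = 76.5

E°_cell = +0.77 − (-0.13) = 0.90 V, with n = 2 electrons transferred.
At equilibrium E = 0, so the Nernst equation gives ln K = nFE°/RT = (2)(96500)(0.90)/((8.314)(273)) = 76.53.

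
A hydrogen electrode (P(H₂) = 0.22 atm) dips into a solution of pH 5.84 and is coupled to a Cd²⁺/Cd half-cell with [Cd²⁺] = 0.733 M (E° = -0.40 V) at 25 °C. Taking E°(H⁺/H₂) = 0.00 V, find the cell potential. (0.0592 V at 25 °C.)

0.078 V

The hydrogen couple is the cathode, so E°_cell = 0.40 V; n = 2.
[H⁺] = 10^(−5.84) = 1.4 × 10^-6 M, and Q = [Cd²⁺]·P(H₂) / [H⁺]^2 = 7.72 × 10^10.
E = E° − (0.0592/2) log Q = 0.40 − (0.0592/2)(10.888) = 0.078 V.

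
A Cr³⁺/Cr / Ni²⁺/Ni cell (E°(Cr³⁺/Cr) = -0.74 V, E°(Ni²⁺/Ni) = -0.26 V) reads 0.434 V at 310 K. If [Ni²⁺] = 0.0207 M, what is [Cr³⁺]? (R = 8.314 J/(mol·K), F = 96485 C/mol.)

From the Nernst equation, ln Q = nF(E° − E)/RT = 6×96485×(0.48 − 0.434)/(8.314×310) = 10.332, so Q = 3.07 × 10^4.
With Q = [Cr³⁺]^2/[Ni²⁺]^3 and the known concentrations, [Cr³⁺]^2 in the numerator gives [Cr³⁺] = 0.52 M.

0.52 M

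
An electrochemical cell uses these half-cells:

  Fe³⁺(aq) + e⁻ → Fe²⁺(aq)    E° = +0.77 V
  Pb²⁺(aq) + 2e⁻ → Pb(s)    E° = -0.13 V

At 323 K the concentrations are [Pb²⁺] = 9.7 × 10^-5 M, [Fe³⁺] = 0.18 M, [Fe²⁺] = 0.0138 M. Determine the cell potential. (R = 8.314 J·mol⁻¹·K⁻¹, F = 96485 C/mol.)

1.10 V

The Fe³⁺/Fe²⁺ couple has the higher reduction potential and acts as the cathode, so E°_cell = +0.77 − (-0.13) = 0.90 V.
Balancing electrons gives n = 2; the reaction quotient is Q = [Pb²⁺]·[Fe²⁺]^2/[Fe³⁺]^2 = 5.7 × 10^-7.
E = E° − (RT/nF) ln Q = 0.90 − (8.314×323)/(2×96485) × (-14.377) = 0.900 + 0.200 = 1.100 V.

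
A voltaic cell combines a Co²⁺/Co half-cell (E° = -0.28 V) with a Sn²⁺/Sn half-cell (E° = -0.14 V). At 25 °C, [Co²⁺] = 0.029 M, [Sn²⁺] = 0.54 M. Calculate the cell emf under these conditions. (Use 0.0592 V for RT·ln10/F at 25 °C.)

0.178 V

The Sn²⁺/Sn couple has the higher reduction potential and acts as the cathode, so E°_cell = -0.14 − (-0.28) = 0.14 V.
Balancing electrons gives n = 2; the reaction quotient is Q = [Co²⁺]/[Sn²⁺] = 0.0537.
At 25 °C, E = E° − (0.0592/n) log Q = 0.14 − (0.0592/2)(-1.270) = 0.140 + 0.038 = 0.178 V.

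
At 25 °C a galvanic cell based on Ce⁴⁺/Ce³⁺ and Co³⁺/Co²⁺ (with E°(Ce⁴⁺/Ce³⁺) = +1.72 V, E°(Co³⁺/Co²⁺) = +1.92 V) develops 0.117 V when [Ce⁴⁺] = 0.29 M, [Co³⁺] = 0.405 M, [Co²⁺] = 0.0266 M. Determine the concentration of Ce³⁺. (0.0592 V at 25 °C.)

7.5 × 10^-4 M

From the Nernst equation, log Q = n(E° − E)/0.0592 = 1(0.20 − 0.117)/0.0592 = 1.402, so Q = 25.2.
With Q = [Ce⁴⁺]·[Co²⁺]/([Ce³⁺]·[Co³⁺]) and the known concentrations, [Ce³⁺] in the denominator gives [Ce³⁺] = 7.5 × 10^-4 M.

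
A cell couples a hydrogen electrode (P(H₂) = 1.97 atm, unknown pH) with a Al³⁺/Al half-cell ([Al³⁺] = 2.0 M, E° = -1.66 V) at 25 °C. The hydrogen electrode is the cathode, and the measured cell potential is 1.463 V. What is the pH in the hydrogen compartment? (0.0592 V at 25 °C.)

pH = 3.08

E°_cell = 1.66 V and n = 6.
log Q = n(E° − E)/0.0592 = 6×(1.66 − 1.463)/0.0592 = 19.966.
With Q = [Al³⁺]^2·P(H₂)^3 / [H⁺]^6, solving for [H⁺] gives log[H⁺] = -3.080, so pH = 3.08.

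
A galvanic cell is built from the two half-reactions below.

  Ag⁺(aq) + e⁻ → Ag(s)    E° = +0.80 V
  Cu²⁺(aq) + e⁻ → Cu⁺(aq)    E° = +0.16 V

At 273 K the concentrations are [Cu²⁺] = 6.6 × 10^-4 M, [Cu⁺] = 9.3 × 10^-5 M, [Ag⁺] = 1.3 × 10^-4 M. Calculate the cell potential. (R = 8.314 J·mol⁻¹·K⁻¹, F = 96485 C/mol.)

The Ag⁺/Ag couple has the higher reduction potential and acts as the cathode, so E°_cell = +0.80 − (+0.16) = 0.64 V.
Balancing electrons gives n = 1; the reaction quotient is Q = [Cu²⁺]/([Cu⁺]·[Ag⁺]) = 5.46 × 10^4.
E = E° − (RT/nF) ln Q = 0.64 − (8.314×273)/(1×96485) × (10.908) = 0.640 − 0.257 = 0.383 V.

0.383 V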